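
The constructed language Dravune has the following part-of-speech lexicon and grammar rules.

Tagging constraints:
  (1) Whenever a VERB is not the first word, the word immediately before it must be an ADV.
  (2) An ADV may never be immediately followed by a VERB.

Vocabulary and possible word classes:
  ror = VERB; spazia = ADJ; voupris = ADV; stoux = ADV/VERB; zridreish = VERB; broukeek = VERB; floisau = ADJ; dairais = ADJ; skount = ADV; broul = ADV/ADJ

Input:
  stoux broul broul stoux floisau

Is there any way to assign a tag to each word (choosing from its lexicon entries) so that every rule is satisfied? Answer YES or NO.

Candidates per position — 1:stoux {ADV,VERB}; 2:broul {ADV,ADJ}; 3:broul {ADV,ADJ}; 4:stoux {ADV,VERB}; 5:floisau {ADJ}.
One satisfying assignment: ADV ADV ADV ADV ADJ.
Checking: rule 1 ✓; rule 2 ✓.

YES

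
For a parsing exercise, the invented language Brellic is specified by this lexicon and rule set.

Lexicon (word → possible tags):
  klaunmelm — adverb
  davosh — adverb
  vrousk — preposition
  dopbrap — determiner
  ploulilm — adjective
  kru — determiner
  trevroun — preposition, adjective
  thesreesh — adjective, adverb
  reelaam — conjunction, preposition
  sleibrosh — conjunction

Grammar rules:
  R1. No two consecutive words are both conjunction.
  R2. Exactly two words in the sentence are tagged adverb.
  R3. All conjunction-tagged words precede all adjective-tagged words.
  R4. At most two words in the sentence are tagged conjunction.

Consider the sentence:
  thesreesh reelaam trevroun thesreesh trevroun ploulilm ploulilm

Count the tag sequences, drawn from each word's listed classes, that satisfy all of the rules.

Candidates per position — 1:thesreesh {adjective,adverb}; 2:reelaam {conjunction,preposition}; 3:trevroun {preposition,adjective}; 4:thesreesh {adjective,adverb}; 5:trevroun {preposition,adjective}; 6:ploulilm {adjective}; 7:ploulilm {adjective}.
There are 32 candidate sequences in total.
Checking each against the rules leaves 8 sequences.
Count = 8.

8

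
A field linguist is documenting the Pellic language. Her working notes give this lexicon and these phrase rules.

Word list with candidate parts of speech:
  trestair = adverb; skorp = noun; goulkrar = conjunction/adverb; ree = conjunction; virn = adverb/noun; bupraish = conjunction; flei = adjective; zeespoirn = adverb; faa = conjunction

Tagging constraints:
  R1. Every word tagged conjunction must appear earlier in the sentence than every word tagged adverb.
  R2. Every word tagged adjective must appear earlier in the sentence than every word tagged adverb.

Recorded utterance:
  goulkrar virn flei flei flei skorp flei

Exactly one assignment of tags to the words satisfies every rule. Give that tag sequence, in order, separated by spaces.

conjunction noun adjective adjective adjective noun adjective

Candidates per position — 1:goulkrar {conjunction,adverb}; 2:virn {adverb,noun}; 3:flei {adjective}; 4:flei {adjective}; 5:flei {adjective}; 6:skorp {noun}; 7:flei {adjective}.
At position 1, choosing adverb makes rule 2 impossible to satisfy; hence conjunction.
At position 2, choosing adverb makes rule 2 impossible to satisfy; hence noun.
The unique satisfying tagging is: conjunction noun adjective adjective adjective noun adjective.
Verifying each rule — rule 1 ok; rule 2 ok.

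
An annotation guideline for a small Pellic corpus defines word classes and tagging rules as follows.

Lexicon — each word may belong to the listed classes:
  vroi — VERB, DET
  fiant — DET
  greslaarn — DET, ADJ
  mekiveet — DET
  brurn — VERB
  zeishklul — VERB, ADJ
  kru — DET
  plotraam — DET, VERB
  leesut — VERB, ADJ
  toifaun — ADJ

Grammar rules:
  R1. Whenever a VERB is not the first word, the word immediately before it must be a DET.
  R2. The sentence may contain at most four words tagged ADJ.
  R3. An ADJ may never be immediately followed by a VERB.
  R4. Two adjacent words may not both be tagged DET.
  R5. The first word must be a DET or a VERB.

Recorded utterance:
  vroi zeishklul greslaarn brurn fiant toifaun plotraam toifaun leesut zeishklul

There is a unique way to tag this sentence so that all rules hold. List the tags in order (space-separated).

DET VERB DET VERB DET ADJ DET ADJ ADJ ADJ

Candidates per position — 1:vroi {VERB,DET}; 2:zeishklul {VERB,ADJ}; 3:greslaarn {DET,ADJ}; 4:brurn {VERB}; 5:fiant {DET}; 6:toifaun {ADJ}; 7:plotraam {DET,VERB}; 8:toifaun {ADJ}; 9:leesut {VERB,ADJ}; 10:zeishklul {VERB,ADJ}.
Word 3 cannot be ADJ — rule 1 would then fail for every completion. It is DET.
Word 7 cannot be VERB — rule 1 would then fail for every completion. It is DET.
Word 9 cannot be VERB — rule 1 would then fail for every completion. It is ADJ.
Word 10 cannot be VERB — rule 1 would then fail for every completion. It is ADJ.
Word 2 cannot be ADJ — rule 2 would then fail for every completion. It is VERB.
Word 1 cannot be VERB — rule 1 would then fail for every completion. It is DET.
The only consistent sequence is: DET VERB DET VERB DET ADJ DET ADJ ADJ ADJ.
Check: rule 1 ✓; rule 2 ✓; rule 3 ✓; rule 4 ✓; rule 5 ✓.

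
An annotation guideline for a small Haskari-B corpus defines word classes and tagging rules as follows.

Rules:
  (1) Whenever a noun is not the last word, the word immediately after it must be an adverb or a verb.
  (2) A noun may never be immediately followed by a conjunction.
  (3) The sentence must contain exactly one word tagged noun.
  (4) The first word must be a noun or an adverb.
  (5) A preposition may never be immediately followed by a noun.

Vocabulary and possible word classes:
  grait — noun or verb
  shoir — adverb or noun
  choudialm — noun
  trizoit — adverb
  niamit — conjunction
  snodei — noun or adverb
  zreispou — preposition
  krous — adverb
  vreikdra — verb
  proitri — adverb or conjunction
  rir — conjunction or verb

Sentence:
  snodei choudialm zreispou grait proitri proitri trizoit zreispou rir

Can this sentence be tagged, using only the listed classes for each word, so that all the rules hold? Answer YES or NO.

Candidates per position — 1:snodei {noun,adverb}; 2:choudialm {noun}; 3:zreispou {preposition}; 4:grait {noun,verb}; 5:proitri {adverb,conjunction}; 6:proitri {adverb,conjunction}; 7:trizoit {adverb}; 8:zreispou {preposition}; 9:rir {conjunction,verb}.
Rule 1 cannot be satisfied by any choice of tags from the lexicon.
So there is no consistent tagging.

NO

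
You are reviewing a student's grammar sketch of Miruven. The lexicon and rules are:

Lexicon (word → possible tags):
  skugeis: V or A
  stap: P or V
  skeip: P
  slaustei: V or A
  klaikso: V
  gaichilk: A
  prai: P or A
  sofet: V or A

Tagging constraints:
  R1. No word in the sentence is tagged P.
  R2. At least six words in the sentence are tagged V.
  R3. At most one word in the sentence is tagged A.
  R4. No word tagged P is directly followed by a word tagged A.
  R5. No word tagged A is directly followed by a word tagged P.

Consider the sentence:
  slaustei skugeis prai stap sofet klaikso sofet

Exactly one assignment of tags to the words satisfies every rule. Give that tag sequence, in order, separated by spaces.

Candidates per position — 1:slaustei {V,A}; 2:skugeis {V,A}; 3:prai {P,A}; 4:stap {P,V}; 5:sofet {V,A}; 6:klaikso {V}; 7:sofet {V,A}.
Position 1: A is ruled out by rule 2; that leaves V.
Position 2: A is ruled out by rule 2; that leaves V.
Position 3: P is ruled out by rule 1; that leaves A.
Position 4: P is ruled out by rule 1; that leaves V.
Position 5: A is ruled out by rule 2; that leaves V.
Position 7: A is ruled out by rule 2; that leaves V.
So the tagging must be: V V A V V V V.
Check: rule 1 holds; rule 2 holds; rule 3 holds; rule 4 holds; rule 5 holds.

V V A V V V V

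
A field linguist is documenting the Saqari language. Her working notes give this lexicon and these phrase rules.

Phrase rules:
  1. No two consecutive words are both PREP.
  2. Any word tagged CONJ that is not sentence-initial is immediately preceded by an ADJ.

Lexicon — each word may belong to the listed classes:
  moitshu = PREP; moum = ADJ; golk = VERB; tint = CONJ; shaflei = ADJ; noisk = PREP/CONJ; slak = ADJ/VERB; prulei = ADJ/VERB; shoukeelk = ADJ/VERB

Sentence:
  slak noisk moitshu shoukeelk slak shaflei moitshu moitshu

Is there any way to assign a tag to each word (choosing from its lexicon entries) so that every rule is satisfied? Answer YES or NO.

Candidates per position — 1:slak {ADJ,VERB}; 2:noisk {PREP,CONJ}; 3:moitshu {PREP}; 4:shoukeelk {ADJ,VERB}; 5:slak {ADJ,VERB}; 6:shaflei {ADJ}; 7:moitshu {PREP}; 8:moitshu {PREP}.
Rule 1 cannot be satisfied by any choice of tags from the lexicon.
So there is no consistent tagging.

NO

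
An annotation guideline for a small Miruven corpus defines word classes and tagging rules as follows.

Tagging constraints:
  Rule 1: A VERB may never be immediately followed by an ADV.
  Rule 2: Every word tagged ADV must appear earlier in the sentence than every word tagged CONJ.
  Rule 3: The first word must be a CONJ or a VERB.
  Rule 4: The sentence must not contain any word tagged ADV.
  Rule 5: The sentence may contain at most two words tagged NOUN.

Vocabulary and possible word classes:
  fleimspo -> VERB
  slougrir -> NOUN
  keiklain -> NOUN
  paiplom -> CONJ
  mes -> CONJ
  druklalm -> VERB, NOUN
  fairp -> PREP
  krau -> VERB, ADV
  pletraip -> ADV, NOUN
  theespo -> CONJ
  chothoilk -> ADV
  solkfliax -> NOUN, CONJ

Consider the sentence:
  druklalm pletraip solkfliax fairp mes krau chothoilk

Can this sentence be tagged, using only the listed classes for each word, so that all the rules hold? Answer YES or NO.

NO

Candidates per position — 1:druklalm {VERB,NOUN}; 2:pletraip {ADV,NOUN}; 3:solkfliax {NOUN,CONJ}; 4:fairp {PREP}; 5:mes {CONJ}; 6:krau {VERB,ADV}; 7:chothoilk {ADV}.
Rule 2 cannot be satisfied by any choice of tags from the lexicon.
So there is no consistent tagging.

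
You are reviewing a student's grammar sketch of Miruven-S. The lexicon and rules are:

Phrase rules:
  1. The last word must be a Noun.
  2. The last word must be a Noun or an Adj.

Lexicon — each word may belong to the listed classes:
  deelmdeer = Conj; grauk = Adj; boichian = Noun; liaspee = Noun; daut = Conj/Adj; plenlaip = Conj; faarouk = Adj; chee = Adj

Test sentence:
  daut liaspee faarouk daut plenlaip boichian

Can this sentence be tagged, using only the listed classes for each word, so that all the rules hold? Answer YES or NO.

YES

Candidates per position — 1:daut {Conj,Adj}; 2:liaspee {Noun}; 3:faarouk {Adj}; 4:daut {Conj,Adj}; 5:plenlaip {Conj}; 6:boichian {Noun}.
One satisfying assignment: Conj Noun Adj Adj Conj Noun.
Checking: rule 1 holds; rule 2 holds.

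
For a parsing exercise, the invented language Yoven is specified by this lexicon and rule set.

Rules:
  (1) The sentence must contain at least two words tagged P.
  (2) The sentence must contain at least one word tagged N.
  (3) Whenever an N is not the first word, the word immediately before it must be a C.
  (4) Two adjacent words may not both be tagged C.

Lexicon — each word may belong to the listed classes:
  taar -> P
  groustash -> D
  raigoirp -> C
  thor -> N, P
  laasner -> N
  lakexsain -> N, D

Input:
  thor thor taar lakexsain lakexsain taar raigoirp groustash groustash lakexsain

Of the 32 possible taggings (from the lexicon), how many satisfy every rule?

Candidates per position — 1:thor {N,P}; 2:thor {N,P}; 3:taar {P}; 4:lakexsain {N,D}; 5:lakexsain {N,D}; 6:taar {P}; 7:raigoirp {C}; 8:groustash {D}; 9:groustash {D}; 10:lakexsain {N,D}.
There are 32 candidate sequences in total.
The sequences that satisfy every rule: N P P D D P C D D D.
Count = 1.

1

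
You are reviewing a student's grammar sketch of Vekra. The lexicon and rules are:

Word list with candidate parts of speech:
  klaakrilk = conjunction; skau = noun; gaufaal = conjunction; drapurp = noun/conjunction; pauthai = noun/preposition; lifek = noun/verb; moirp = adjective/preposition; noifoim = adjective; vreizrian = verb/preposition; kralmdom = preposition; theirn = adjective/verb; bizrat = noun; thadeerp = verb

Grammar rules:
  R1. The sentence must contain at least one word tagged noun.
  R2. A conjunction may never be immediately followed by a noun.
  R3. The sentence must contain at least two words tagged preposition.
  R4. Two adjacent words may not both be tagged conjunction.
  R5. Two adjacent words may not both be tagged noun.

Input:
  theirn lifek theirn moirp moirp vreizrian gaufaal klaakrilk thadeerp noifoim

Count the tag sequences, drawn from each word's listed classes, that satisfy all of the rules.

Candidates per position — 1:theirn {adjective,verb}; 2:lifek {noun,verb}; 3:theirn {adjective,verb}; 4:moirp {adjective,preposition}; 5:moirp {adjective,preposition}; 6:vreizrian {verb,preposition}; 7:gaufaal {conjunction}; 8:klaakrilk {conjunction}; 9:thadeerp {verb}; 10:noifoim {adjective}.
There are 64 candidate sequences in total.
Rule 4 cannot be satisfied by any choice of tags from the lexicon.
So there is no consistent tagging.
Count = 0.

0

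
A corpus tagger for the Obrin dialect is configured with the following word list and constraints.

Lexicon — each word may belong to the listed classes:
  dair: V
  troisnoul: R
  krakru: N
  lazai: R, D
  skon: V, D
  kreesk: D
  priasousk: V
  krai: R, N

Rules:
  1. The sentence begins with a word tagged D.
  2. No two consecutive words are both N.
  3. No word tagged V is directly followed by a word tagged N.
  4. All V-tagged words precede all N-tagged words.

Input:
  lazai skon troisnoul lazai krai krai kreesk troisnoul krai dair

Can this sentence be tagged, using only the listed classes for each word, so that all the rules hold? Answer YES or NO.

YES

Candidates per position — 1:lazai {R,D}; 2:skon {V,D}; 3:troisnoul {R}; 4:lazai {R,D}; 5:krai {R,N}; 6:krai {R,N}; 7:kreesk {D}; 8:troisnoul {R}; 9:krai {R,N}; 10:dair {V}.
One satisfying assignment: D V R R R R D R R V.
Verifying each rule — rule 1 ✓; rule 2 ✓; rule 3 ✓; rule 4 ✓.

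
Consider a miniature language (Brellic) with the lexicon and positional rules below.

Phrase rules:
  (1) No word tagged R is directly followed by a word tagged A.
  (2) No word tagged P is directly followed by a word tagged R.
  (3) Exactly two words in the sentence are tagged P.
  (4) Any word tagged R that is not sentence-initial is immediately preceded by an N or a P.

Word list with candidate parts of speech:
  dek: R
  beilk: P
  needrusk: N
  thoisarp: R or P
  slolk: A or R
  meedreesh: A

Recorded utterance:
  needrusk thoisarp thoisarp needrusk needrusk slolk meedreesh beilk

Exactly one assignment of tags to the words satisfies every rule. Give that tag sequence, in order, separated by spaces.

Candidates per position — 1:needrusk {N}; 2:thoisarp {R,P}; 3:thoisarp {R,P}; 4:needrusk {N}; 5:needrusk {N}; 6:slolk {A,R}; 7:meedreesh {A}; 8:beilk {P}.
Word 6 cannot be R — rule 1 would then fail for every completion. It is A.
The remaining ambiguous positions (2, 3) are resolved jointly — only one combination satisfies every rule.
The only consistent sequence is: N R P N N A A P.
Rule-by-rule: rule 1 ✓; rule 2 ✓; rule 3 ✓; rule 4 ✓.

N R P N N A A P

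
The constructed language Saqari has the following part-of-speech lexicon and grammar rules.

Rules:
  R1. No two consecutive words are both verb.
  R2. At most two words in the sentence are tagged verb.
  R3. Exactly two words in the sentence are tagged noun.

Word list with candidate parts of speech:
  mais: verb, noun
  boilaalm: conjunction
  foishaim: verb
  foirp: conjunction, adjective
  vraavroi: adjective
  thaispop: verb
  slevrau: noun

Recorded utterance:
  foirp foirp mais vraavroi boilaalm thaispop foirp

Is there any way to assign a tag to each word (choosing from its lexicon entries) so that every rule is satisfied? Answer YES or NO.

Candidates per position — 1:foirp {conjunction,adjective}; 2:foirp {conjunction,adjective}; 3:mais {verb,noun}; 4:vraavroi {adjective}; 5:boilaalm {conjunction}; 6:thaispop {verb}; 7:foirp {conjunction,adjective}.
Rule 3 cannot be satisfied by any choice of tags from the lexicon.
So there is no consistent tagging.

NO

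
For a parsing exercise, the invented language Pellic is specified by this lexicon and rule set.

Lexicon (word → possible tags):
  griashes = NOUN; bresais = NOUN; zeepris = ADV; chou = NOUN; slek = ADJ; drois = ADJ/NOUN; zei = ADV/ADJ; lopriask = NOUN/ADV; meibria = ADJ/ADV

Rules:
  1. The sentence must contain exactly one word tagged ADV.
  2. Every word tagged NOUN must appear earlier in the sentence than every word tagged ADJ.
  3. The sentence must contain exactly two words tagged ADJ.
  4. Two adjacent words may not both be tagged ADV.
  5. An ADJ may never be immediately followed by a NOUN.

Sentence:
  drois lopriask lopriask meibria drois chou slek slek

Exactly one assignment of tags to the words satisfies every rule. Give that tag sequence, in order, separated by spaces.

NOUN NOUN NOUN ADV NOUN NOUN ADJ ADJ

Candidates per position — 1:drois {ADJ,NOUN}; 2:lopriask {NOUN,ADV}; 3:lopriask {NOUN,ADV}; 4:meibria {ADJ,ADV}; 5:drois {ADJ,NOUN}; 6:chou {NOUN}; 7:slek {ADJ}; 8:slek {ADJ}.
At position 1, choosing ADJ makes rule 2 impossible to satisfy; hence NOUN.
At position 4, choosing ADJ makes rule 2 impossible to satisfy; hence ADV.
At position 5, choosing ADJ makes rule 2 impossible to satisfy; hence NOUN.
At position 2, choosing ADV makes rule 1 impossible to satisfy; hence NOUN.
At position 3, choosing ADV makes rule 1 impossible to satisfy; hence NOUN.
The unique satisfying tagging is: NOUN NOUN NOUN ADV NOUN NOUN ADJ ADJ.
Rule-by-rule: rule 1 satisfied; rule 2 satisfied; rule 3 satisfied; rule 4 satisfied; rule 5 satisfied.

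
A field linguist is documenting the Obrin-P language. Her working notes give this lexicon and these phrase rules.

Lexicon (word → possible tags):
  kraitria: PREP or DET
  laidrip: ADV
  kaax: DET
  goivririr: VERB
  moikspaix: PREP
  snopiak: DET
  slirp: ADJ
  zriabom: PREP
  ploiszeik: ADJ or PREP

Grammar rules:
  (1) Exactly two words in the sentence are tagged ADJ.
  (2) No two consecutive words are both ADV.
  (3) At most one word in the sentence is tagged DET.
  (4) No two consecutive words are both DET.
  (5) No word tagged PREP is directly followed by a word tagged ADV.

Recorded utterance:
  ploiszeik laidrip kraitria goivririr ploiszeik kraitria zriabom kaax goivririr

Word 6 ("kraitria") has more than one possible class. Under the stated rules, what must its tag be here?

Candidates per position — 1:ploiszeik {ADJ,PREP}; 2:laidrip {ADV}; 3:kraitria {PREP,DET}; 4:goivririr {VERB}; 5:ploiszeik {ADJ,PREP}; 6:kraitria {PREP,DET}; 7:zriabom {PREP}; 8:kaax {DET}; 9:goivririr {VERB}.
At position 1, choosing PREP makes rule 1 impossible to satisfy; hence ADJ.
At position 3, choosing DET makes rule 3 impossible to satisfy; hence PREP.
At position 5, choosing PREP makes rule 1 impossible to satisfy; hence ADJ.
At position 6, choosing DET makes rule 3 impossible to satisfy; hence PREP.
The only consistent sequence is: ADJ ADV PREP VERB ADJ PREP PREP DET VERB.
Rule-by-rule: rule 1 holds; rule 2 holds; rule 3 holds; rule 4 holds; rule 5 holds.

PREP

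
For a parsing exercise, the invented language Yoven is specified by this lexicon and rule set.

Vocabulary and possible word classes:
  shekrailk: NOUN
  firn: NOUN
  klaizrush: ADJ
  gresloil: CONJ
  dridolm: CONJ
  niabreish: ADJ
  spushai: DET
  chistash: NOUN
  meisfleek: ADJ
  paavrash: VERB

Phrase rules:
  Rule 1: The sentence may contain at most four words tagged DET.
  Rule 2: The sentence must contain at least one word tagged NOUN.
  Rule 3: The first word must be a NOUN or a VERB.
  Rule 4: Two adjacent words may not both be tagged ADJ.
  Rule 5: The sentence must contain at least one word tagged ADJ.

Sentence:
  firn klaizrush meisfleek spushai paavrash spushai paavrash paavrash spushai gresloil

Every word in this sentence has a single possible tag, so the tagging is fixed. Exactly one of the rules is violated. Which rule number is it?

Fixed tagging: NOUN ADJ ADJ DET VERB DET VERB VERB DET CONJ.
Applying the rules: R1 ok, R2 ok, R3 ok, R4 fails, R5 ok.
Only rule 4 fails.

4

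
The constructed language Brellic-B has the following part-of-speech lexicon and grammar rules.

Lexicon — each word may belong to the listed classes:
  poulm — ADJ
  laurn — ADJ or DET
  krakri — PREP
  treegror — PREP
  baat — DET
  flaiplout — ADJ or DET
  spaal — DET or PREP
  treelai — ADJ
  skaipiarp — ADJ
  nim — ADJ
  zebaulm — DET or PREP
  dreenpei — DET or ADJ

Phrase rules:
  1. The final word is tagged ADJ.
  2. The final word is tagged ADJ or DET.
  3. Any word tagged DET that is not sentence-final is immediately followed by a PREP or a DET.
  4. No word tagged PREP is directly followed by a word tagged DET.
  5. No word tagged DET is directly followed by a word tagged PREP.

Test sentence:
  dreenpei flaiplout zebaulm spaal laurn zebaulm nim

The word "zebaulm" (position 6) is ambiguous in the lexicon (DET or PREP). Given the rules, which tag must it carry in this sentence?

Candidates per position — 1:dreenpei {DET,ADJ}; 2:flaiplout {ADJ,DET}; 3:zebaulm {DET,PREP}; 4:spaal {DET,PREP}; 5:laurn {ADJ,DET}; 6:zebaulm {DET,PREP}; 7:nim {ADJ}.
If word 6 were DET, no tagging could satisfy rule 3; so word 6 is PREP.
If word 5 were DET, no tagging could satisfy rule 5; so word 5 is ADJ.
If word 4 were DET, no tagging could satisfy rule 3; so word 4 is PREP.
If word 2 were DET, no tagging could satisfy rule 5; so word 2 is ADJ.
If word 3 were DET, no tagging could satisfy rule 5; so word 3 is PREP.
If word 1 were DET, no tagging could satisfy rule 3; so word 1 is ADJ.
The only consistent sequence is: ADJ ADJ PREP PREP ADJ PREP ADJ.
Rule-by-rule: rule 1 satisfied; rule 2 satisfied; rule 3 satisfied; rule 4 satisfied; rule 5 satisfied.

PREP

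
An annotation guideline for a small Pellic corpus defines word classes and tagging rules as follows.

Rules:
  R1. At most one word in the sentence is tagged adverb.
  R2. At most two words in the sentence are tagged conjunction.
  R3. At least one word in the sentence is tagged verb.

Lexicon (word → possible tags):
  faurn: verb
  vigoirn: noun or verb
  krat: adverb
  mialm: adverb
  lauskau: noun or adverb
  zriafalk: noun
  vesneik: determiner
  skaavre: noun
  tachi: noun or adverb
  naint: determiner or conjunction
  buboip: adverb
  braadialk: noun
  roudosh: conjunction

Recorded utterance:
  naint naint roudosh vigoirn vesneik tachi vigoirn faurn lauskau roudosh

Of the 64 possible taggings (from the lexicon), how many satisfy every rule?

12

Candidates per position — 1:naint {determiner,conjunction}; 2:naint {determiner,conjunction}; 3:roudosh {conjunction}; 4:vigoirn {noun,verb}; 5:vesneik {determiner}; 6:tachi {noun,adverb}; 7:vigoirn {noun,verb}; 8:faurn {verb}; 9:lauskau {noun,adverb}; 10:roudosh {conjunction}.
There are 64 candidate sequences in total.
Checking each against the rules leaves 12 sequences.
Count = 12.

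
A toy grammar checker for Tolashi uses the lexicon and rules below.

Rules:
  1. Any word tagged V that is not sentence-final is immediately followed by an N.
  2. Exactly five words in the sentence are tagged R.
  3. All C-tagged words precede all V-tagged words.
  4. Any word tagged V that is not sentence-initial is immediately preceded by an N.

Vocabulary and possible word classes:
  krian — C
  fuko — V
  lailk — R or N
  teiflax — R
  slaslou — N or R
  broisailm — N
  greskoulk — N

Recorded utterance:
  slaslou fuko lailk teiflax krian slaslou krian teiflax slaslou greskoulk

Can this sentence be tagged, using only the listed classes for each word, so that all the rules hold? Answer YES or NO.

Candidates per position — 1:slaslou {N,R}; 2:fuko {V}; 3:lailk {R,N}; 4:teiflax {R}; 5:krian {C}; 6:slaslou {N,R}; 7:krian {C}; 8:teiflax {R}; 9:slaslou {N,R}; 10:greskoulk {N}.
Rule 3 cannot be satisfied by any choice of tags from the lexicon.
So there is no consistent tagging.

NO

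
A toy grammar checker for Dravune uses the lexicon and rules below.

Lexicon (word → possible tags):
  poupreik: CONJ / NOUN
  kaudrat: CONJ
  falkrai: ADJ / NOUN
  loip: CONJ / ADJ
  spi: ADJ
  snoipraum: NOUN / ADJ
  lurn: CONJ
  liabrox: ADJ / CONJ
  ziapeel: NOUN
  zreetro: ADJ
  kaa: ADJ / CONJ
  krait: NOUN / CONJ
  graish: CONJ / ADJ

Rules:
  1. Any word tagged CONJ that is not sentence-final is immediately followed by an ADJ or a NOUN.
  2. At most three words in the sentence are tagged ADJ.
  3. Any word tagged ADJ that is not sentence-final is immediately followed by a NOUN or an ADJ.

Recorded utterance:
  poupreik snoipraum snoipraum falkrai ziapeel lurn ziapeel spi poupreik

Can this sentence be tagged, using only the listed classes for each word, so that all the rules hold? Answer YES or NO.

YES

Candidates per position — 1:poupreik {CONJ,NOUN}; 2:snoipraum {NOUN,ADJ}; 3:snoipraum {NOUN,ADJ}; 4:falkrai {ADJ,NOUN}; 5:ziapeel {NOUN}; 6:lurn {CONJ}; 7:ziapeel {NOUN}; 8:spi {ADJ}; 9:poupreik {CONJ,NOUN}.
One satisfying assignment: CONJ NOUN ADJ NOUN NOUN CONJ NOUN ADJ NOUN.
Check: rule 1 ok; rule 2 ok; rule 3 ok.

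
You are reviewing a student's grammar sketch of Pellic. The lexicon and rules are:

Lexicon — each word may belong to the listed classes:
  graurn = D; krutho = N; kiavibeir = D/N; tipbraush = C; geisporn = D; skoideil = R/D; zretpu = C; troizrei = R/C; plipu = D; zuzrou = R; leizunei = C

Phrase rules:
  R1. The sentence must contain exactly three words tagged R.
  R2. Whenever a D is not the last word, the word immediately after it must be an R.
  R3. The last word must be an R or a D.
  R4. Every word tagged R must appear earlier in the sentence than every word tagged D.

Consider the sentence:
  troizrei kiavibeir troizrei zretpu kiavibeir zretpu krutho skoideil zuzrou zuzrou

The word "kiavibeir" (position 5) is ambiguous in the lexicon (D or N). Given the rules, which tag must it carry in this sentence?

Candidates per position — 1:troizrei {R,C}; 2:kiavibeir {D,N}; 3:troizrei {R,C}; 4:zretpu {C}; 5:kiavibeir {D,N}; 6:zretpu {C}; 7:krutho {N}; 8:skoideil {R,D}; 9:zuzrou {R}; 10:zuzrou {R}.
At position 2, choosing D makes rule 4 impossible to satisfy; hence N.
At position 5, choosing D makes rule 2 impossible to satisfy; hence N.
At position 8, choosing D makes rule 4 impossible to satisfy; hence R.
At position 1, choosing R makes rule 1 impossible to satisfy; hence C.
At position 3, choosing R makes rule 1 impossible to satisfy; hence C.
So the tagging must be: C N C C N C N R R R.
Checking: rule 1 holds; rule 2 holds; rule 3 holds; rule 4 holds.

N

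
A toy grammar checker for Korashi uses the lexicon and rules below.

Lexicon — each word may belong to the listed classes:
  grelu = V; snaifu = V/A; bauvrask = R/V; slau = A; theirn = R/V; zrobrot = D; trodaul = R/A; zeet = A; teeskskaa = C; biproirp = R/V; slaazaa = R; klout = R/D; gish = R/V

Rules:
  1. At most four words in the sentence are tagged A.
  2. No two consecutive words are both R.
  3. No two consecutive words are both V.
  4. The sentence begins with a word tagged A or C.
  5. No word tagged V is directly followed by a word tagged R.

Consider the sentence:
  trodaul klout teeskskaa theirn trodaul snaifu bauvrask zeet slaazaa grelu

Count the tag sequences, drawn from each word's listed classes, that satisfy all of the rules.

8

Candidates per position — 1:trodaul {R,A}; 2:klout {R,D}; 3:teeskskaa {C}; 4:theirn {R,V}; 5:trodaul {R,A}; 6:snaifu {V,A}; 7:bauvrask {R,V}; 8:zeet {A}; 9:slaazaa {R}; 10:grelu {V}.
There are 64 candidate sequences in total.
Checking each against the rules leaves 8 sequences.
Count = 8.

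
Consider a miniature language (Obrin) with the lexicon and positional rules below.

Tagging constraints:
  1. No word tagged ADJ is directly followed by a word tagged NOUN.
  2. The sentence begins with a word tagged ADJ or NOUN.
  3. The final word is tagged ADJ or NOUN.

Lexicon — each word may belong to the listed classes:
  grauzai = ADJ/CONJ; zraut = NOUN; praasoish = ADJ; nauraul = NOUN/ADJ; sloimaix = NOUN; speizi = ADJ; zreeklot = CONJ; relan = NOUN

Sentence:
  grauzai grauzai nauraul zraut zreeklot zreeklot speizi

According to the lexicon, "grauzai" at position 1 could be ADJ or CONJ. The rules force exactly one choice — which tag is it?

ADJ

Candidates per position — 1:grauzai {ADJ,CONJ}; 2:grauzai {ADJ,CONJ}; 3:nauraul {NOUN,ADJ}; 4:zraut {NOUN}; 5:zreeklot {CONJ}; 6:zreeklot {CONJ}; 7:speizi {ADJ}.
If word 1 were CONJ, no tagging could satisfy rule 2; so word 1 is ADJ.
If word 2 were ADJ, no tagging could satisfy rule 1; so word 2 is CONJ.
If word 3 were ADJ, no tagging could satisfy rule 1; so word 3 is NOUN.
The unique satisfying tagging is: ADJ CONJ NOUN NOUN CONJ CONJ ADJ.
Check: rule 1 ✓; rule 2 ✓; rule 3 ✓.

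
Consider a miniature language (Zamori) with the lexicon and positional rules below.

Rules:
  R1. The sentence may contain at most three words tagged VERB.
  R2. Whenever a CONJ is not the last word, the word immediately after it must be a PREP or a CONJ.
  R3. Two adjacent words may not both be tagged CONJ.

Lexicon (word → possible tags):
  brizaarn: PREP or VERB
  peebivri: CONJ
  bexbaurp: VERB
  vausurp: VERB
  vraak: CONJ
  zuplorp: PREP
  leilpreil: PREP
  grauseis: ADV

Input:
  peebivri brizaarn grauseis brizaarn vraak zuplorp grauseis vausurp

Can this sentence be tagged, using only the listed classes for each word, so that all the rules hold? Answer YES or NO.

Candidates per position — 1:peebivri {CONJ}; 2:brizaarn {PREP,VERB}; 3:grauseis {ADV}; 4:brizaarn {PREP,VERB}; 5:vraak {CONJ}; 6:zuplorp {PREP}; 7:grauseis {ADV}; 8:vausurp {VERB}.
One satisfying assignment: CONJ PREP ADV PREP CONJ PREP ADV VERB.
Verifying each rule — rule 1 ok; rule 2 ok; rule 3 ok.

YES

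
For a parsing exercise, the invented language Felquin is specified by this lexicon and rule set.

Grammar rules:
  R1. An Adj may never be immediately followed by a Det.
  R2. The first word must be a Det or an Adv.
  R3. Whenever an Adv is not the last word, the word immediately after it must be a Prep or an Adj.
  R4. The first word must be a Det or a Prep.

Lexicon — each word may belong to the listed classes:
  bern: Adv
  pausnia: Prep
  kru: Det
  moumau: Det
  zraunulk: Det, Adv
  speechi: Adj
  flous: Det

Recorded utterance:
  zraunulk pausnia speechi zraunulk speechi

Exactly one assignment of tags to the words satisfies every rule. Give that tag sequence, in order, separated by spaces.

Det Prep Adj Adv Adj

Candidates per position — 1:zraunulk {Det,Adv}; 2:pausnia {Prep}; 3:speechi {Adj}; 4:zraunulk {Det,Adv}; 5:speechi {Adj}.
If word 1 were Adv, no tagging could satisfy rule 4; so word 1 is Det.
If word 4 were Det, no tagging could satisfy rule 1; so word 4 is Adv.
The only consistent sequence is: Det Prep Adj Adv Adj.
Check: rule 1 ok; rule 2 ok; rule 3 ok; rule 4 ok.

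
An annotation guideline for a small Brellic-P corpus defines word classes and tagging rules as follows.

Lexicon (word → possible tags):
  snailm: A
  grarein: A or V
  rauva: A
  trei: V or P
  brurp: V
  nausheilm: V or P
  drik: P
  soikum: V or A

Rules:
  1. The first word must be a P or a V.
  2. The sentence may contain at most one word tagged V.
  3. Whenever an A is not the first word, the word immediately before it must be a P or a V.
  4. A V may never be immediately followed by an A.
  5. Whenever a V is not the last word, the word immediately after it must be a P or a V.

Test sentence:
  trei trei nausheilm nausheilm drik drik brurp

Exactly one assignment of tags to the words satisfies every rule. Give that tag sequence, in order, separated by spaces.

P P P P P P V

Candidates per position — 1:trei {V,P}; 2:trei {V,P}; 3:nausheilm {V,P}; 4:nausheilm {V,P}; 5:drik {P}; 6:drik {P}; 7:brurp {V}.
If word 1 were V, no tagging could satisfy rule 2; so word 1 is P.
If word 2 were V, no tagging could satisfy rule 2; so word 2 is P.
If word 3 were V, no tagging could satisfy rule 2; so word 3 is P.
If word 4 were V, no tagging could satisfy rule 2; so word 4 is P.
The only consistent sequence is: P P P P P P V.
Check: rule 1 holds; rule 2 holds; rule 3 holds; rule 4 holds; rule 5 holds.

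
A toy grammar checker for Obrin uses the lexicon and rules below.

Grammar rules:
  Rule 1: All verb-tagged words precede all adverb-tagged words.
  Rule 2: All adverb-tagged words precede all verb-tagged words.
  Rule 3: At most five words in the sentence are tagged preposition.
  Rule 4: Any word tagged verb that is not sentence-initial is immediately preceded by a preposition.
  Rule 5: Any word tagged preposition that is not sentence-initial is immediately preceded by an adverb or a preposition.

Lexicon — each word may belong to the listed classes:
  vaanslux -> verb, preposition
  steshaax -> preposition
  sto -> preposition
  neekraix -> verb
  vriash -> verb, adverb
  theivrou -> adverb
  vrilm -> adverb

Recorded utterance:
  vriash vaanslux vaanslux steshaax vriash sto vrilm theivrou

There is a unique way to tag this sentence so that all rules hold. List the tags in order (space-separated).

adverb preposition preposition preposition adverb preposition adverb adverb

Candidates per position — 1:vriash {verb,adverb}; 2:vaanslux {verb,preposition}; 3:vaanslux {verb,preposition}; 4:steshaax {preposition}; 5:vriash {verb,adverb}; 6:sto {preposition}; 7:vrilm {adverb}; 8:theivrou {adverb}.
Position 1: tagging it verb would leave rule 2 unsatisfiable, so it must be adverb.
Position 2: tagging it verb would leave rule 1 unsatisfiable, so it must be preposition.
Position 3: tagging it verb would leave rule 1 unsatisfiable, so it must be preposition.
Position 5: tagging it verb would leave rule 1 unsatisfiable, so it must be adverb.
The only consistent sequence is: adverb preposition preposition preposition adverb preposition adverb adverb.
Check: rule 1 satisfied; rule 2 satisfied; rule 3 satisfied; rule 4 satisfied; rule 5 satisfied.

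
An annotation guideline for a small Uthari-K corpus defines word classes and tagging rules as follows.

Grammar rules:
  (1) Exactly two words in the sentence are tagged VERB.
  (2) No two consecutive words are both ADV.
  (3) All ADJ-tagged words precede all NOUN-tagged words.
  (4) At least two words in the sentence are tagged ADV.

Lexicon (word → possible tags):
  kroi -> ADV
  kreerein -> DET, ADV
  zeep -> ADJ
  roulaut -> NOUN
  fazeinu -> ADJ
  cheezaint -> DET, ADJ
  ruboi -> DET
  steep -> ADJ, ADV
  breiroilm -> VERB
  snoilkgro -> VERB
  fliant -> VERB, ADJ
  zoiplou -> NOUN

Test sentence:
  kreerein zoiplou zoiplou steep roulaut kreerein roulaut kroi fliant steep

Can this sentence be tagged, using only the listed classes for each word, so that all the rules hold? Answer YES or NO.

Candidates per position — 1:kreerein {DET,ADV}; 2:zoiplou {NOUN}; 3:zoiplou {NOUN}; 4:steep {ADJ,ADV}; 5:roulaut {NOUN}; 6:kreerein {DET,ADV}; 7:roulaut {NOUN}; 8:kroi {ADV}; 9:fliant {VERB,ADJ}; 10:steep {ADJ,ADV}.
Rule 1 cannot be satisfied by any choice of tags from the lexicon.
So there is no consistent tagging.

NO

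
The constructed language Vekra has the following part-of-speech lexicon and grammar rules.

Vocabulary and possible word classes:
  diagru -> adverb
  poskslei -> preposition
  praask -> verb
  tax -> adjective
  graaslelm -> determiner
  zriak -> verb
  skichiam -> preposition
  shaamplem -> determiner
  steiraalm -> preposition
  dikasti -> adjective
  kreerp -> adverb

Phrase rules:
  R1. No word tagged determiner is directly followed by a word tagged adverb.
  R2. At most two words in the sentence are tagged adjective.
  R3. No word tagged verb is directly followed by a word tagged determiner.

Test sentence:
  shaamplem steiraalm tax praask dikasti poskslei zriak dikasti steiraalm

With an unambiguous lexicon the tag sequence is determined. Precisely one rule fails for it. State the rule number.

Fixed tagging: determiner preposition adjective verb adjective preposition verb adjective preposition.
Checking each rule: R1 ok, R2 fails, R3 ok.
Only rule 2 fails.

2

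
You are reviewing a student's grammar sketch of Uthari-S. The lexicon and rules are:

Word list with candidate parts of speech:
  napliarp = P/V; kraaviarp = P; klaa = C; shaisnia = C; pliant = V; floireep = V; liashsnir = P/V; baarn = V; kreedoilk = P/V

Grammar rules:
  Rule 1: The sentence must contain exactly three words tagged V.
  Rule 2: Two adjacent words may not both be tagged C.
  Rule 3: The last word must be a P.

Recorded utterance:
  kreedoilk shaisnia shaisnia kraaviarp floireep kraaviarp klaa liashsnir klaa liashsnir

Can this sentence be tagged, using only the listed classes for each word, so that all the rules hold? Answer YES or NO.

NO

Candidates per position — 1:kreedoilk {P,V}; 2:shaisnia {C}; 3:shaisnia {C}; 4:kraaviarp {P}; 5:floireep {V}; 6:kraaviarp {P}; 7:klaa {C}; 8:liashsnir {P,V}; 9:klaa {C}; 10:liashsnir {P,V}.
Rule 2 cannot be satisfied by any choice of tags from the lexicon.
So there is no consistent tagging.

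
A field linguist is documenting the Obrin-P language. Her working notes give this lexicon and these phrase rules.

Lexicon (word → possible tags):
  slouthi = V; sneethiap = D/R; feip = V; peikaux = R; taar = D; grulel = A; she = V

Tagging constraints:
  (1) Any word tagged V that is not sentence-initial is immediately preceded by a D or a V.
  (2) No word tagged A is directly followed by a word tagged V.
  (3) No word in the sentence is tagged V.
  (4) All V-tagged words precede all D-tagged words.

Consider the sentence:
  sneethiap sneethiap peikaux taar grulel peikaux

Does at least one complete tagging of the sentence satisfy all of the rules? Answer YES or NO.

Candidates per position — 1:sneethiap {D,R}; 2:sneethiap {D,R}; 3:peikaux {R}; 4:taar {D}; 5:grulel {A}; 6:peikaux {R}.
One satisfying assignment: R R R D A R.
Checking: rule 1 ✓; rule 2 ✓; rule 3 ✓; rule 4 ✓.

YES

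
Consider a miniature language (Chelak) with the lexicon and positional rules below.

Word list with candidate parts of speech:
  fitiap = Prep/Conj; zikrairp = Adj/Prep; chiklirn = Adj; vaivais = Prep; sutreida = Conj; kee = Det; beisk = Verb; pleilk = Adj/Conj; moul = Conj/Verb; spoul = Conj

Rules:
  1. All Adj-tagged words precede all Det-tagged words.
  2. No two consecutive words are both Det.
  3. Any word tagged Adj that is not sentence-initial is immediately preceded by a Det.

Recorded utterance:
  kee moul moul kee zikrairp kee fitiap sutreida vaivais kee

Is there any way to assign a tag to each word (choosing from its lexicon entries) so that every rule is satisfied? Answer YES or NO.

YES

Candidates per position — 1:kee {Det}; 2:moul {Conj,Verb}; 3:moul {Conj,Verb}; 4:kee {Det}; 5:zikrairp {Adj,Prep}; 6:kee {Det}; 7:fitiap {Prep,Conj}; 8:sutreida {Conj}; 9:vaivais {Prep}; 10:kee {Det}.
One satisfying assignment: Det Conj Verb Det Prep Det Prep Conj Prep Det.
Check: rule 1 holds; rule 2 holds; rule 3 holds.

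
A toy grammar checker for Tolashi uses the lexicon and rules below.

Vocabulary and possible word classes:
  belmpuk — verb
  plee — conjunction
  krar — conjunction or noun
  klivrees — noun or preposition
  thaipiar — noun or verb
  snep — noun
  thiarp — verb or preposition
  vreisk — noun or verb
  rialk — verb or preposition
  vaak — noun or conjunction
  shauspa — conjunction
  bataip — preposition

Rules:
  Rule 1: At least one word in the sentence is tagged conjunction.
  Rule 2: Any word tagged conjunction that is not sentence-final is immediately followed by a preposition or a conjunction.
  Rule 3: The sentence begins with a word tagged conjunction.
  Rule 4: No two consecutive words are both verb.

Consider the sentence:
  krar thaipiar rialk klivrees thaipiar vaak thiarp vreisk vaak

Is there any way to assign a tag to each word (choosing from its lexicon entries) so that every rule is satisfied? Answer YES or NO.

NO

Candidates per position — 1:krar {conjunction,noun}; 2:thaipiar {noun,verb}; 3:rialk {verb,preposition}; 4:klivrees {noun,preposition}; 5:thaipiar {noun,verb}; 6:vaak {noun,conjunction}; 7:thiarp {verb,preposition}; 8:vreisk {noun,verb}; 9:vaak {noun,conjunction}.
Every candidate sequence violates at least one rule; no consistent tagging exists.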